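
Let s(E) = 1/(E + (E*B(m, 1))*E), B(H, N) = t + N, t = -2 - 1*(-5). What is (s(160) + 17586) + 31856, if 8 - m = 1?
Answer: 5070771521/102560 ≈ 49442.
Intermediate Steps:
m = 7 (m = 8 - 1*1 = 8 - 1 = 7)
t = 3 (t = -2 + 5 = 3)
B(H, N) = 3 + N
s(E) = 1/(E + 4*E²) (s(E) = 1/(E + (E*(3 + 1))*E) = 1/(E + (E*4)*E) = 1/(E + (4*E)*E) = 1/(E + 4*E²))
(s(160) + 17586) + 31856 = (1/(160*(1 + 4*160)) + 17586) + 31856 = (1/(160*(1 + 640)) + 17586) + 31856 = ((1/160)/641 + 17586) + 31856 = ((1/160)*(1/641) + 17586) + 31856 = (1/102560 + 17586) + 31856 = 1803620161/102560 + 31856 = 5070771521/102560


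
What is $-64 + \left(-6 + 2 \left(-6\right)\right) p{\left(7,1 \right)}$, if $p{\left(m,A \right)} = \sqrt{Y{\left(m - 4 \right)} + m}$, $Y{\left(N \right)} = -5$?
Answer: $-64 - 18 \sqrt{2} \approx -89.456$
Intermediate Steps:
$p{\left(m,A \right)} = \sqrt{-5 + m}$
$-64 + \left(-6 + 2 \left(-6\right)\right) p{\left(7,1 \right)} = -64 + \left(-6 + 2 \left(-6\right)\right) \sqrt{-5 + 7} = -64 + \left(-6 - 12\right) \sqrt{2} = -64 - 18 \sqrt{2}$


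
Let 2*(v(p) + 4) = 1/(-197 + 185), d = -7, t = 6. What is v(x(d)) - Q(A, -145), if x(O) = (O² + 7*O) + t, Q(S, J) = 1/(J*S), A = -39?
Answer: -60951/15080 ≈ -4.0418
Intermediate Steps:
Q(S, J) = 1/(J*S)
x(O) = 6 + O² + 7*O (x(O) = (O² + 7*O) + 6 = 6 + O² + 7*O)
v(p) = -97/24 (v(p) = -4 + 1/(2*(-197 + 185)) = -4 + (½)/(-12) = -4 + (½)*(-1/12) = -4 - 1/24 = -97/24)
v(x(d)) - Q(A, -145) = -97/24 - 1/((-145)*(-39)) = -97/24 - (-1)*(-1)/(145*39) = -97/24 - 1*1/5655 = -97/24 - 1/5655 = -60951/15080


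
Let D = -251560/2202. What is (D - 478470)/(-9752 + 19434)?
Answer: -263460625/5329941 ≈ -49.430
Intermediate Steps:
D = -125780/1101 (D = -251560*1/2202 = -125780/1101 ≈ -114.24)
(D - 478470)/(-9752 + 19434) = (-125780/1101 - 478470)/(-9752 + 19434) = -526921250/1101/9682 = -526921250/1101*1/9682 = -263460625/5329941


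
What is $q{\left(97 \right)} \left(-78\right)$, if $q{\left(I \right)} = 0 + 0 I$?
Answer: $0$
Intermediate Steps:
$q{\left(I \right)} = 0$ ($q{\left(I \right)} = 0 + 0 = 0$)
$q{\left(97 \right)} \left(-78\right) = 0 \left(-78\right) = 0$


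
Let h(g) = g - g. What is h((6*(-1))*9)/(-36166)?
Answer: 0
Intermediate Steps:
h(g) = 0
h((6*(-1))*9)/(-36166) = 0/(-36166) = 0*(-1/36166) = 0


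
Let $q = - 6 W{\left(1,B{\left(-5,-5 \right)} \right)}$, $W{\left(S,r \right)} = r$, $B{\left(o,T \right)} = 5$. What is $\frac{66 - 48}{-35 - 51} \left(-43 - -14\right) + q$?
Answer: $- \frac{1029}{43} \approx -23.93$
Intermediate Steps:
$q = -30$ ($q = \left(-6\right) 5 = -30$)
$\frac{66 - 48}{-35 - 51} \left(-43 - -14\right) + q = \frac{66 - 48}{-35 - 51} \left(-43 - -14\right) - 30 = \frac{18}{-35 - 51} \left(-43 + 14\right) - 30 = \frac{18}{-86} \left(-29\right) - 30 = 18 \left(- \frac{1}{86}\right) \left(-29\right) - 30 = \left(- \frac{9}{43}\right) \left(-29\right) - 30 = \frac{261}{43} - 30 = - \frac{1029}{43}$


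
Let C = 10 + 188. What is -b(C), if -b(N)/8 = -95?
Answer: -760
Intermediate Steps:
C = 198
b(N) = 760 (b(N) = -8*(-95) = 760)
-b(C) = -1*760 = -760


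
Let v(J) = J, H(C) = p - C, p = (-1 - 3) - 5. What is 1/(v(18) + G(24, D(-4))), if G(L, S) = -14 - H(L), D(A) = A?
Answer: 1/37 ≈ 0.027027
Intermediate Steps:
p = -9 (p = -4 - 5 = -9)
H(C) = -9 - C
G(L, S) = -5 + L (G(L, S) = -14 - (-9 - L) = -14 + (9 + L) = -5 + L)
1/(v(18) + G(24, D(-4))) = 1/(18 + (-5 + 24)) = 1/(18 + 19) = 1/37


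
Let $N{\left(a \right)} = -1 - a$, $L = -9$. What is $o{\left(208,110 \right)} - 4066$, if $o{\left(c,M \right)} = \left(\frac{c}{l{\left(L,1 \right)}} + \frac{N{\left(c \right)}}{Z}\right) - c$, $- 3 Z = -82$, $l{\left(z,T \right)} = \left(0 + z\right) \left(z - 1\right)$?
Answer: $- \frac{15790747}{3690} \approx -4279.3$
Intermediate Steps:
$l{\left(z,T \right)} = z \left(-1 + z\right)$
$Z = \frac{82}{3}$ ($Z = \left(- \frac{1}{3}\right) \left(-82\right) = \frac{82}{3} \approx 27.333$)
$o{\left(c,M \right)} = - \frac{3}{82} - \frac{1892 c}{1845}$ ($o{\left(c,M \right)} = \left(\frac{c}{\left(-9\right) \left(-1 - 9\right)} + \frac{-1 - c}{\frac{82}{3}}\right) - c = \left(\frac{c}{\left(-9\right) \left(-10\right)} + \left(-1 - c\right) \frac{3}{82}\right) - c = \left(\frac{c}{90} - \left(\frac{3}{82} + \frac{3 c}{82}\right)\right) - c = \left(- \frac{3}{82} - \frac{47 c}{1845}\right) - c = - \frac{3}{82} - \frac{1892 c}{1845}$)
$o{\left(208,110 \right)} - 4066 = \left(- \frac{3}{82} - \frac{393536}{1845}\right) - 4066 = - \frac{787207}{3690} - 4066 = - \frac{15790747}{3690}$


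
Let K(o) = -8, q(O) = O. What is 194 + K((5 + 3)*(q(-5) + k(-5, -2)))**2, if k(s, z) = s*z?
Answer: 258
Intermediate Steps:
194 + K((5 + 3)*(q(-5) + k(-5, -2)))**2 = 194 + (-8)**2 = 194 + 64 = 258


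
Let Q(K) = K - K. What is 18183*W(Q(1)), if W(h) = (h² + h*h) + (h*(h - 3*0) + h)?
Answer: 0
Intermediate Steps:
Q(K) = 0
W(h) = h + 3*h² (W(h) = (h² + h²) + (h*(h + 0) + h) = 2*h² + (h*h + h) = 2*h² + (h² + h) = 2*h² + (h + h²) = h + 3*h²)
18183*W(Q(1)) = 18183*(0*(1 + 3*0)) = 18183*(0*(1 + 0)) = 18183*(0*1) = 18183*0 = 0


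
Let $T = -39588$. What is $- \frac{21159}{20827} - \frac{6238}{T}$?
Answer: $- \frac{353861833}{412249638} \approx -0.85837$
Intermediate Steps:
$- \frac{21159}{20827} - \frac{6238}{T} = - \frac{21159}{20827} - \frac{6238}{-39588} = \left(-21159\right) \frac{1}{20827} - - \frac{3119}{19794} = - \frac{21159}{20827} + \frac{3119}{19794} = - \frac{353861833}{412249638}$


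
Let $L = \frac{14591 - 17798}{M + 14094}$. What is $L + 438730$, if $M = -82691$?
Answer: $\frac{30095565017}{68597} \approx 4.3873 \cdot 10^{5}$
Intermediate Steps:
$L = \frac{3207}{68597}$ ($L = \frac{14591 - 17798}{-82691 + 14094} = - \frac{3207}{-68597} = \left(-3207\right) \left(- \frac{1}{68597}\right) = \frac{3207}{68597} \approx 0.046751$)
$L + 438730 = \frac{3207}{68597} + 438730 = \frac{30095565017}{68597}$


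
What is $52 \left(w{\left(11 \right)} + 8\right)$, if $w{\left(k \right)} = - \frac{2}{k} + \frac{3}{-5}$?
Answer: $\frac{20644}{55} \approx 375.35$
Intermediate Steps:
$w{\left(k \right)} = - \frac{3}{5} - \frac{2}{k}$ ($w{\left(k \right)} = - \frac{2}{k} + 3 \left(- \frac{1}{5}\right) = - \frac{2}{k} - \frac{3}{5} = - \frac{3}{5} - \frac{2}{k}$)
$52 \left(w{\left(11 \right)} + 8\right) = 52 \left(\left(- \frac{3}{5} - \frac{2}{11}\right) + 8\right) = 52 \left(- \frac{43}{55} + 8\right) = 52 \cdot \frac{397}{55} = \frac{20644}{55}$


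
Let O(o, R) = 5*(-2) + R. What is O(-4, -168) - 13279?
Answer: -13457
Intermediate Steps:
O(o, R) = -10 + R
O(-4, -168) - 13279 = (-10 - 168) - 13279 = -178 - 13279 = -13457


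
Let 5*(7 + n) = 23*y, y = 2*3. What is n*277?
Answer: 28531/5 ≈ 5706.2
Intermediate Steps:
y = 6
n = 103/5 (n = -7 + (23*6)/5 = -7 + (⅕)*138 = -7 + 138/5 = 103/5 ≈ 20.600)
n*277 = (103/5)*277 = 28531/5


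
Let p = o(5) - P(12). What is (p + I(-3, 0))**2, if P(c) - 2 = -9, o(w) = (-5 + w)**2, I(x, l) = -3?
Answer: 16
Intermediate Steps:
P(c) = -7 (P(c) = 2 - 9 = -7)
p = 7 (p = (-5 + 5)**2 - 1*(-7) = 0**2 + 7 = 0 + 7 = 7)
(p + I(-3, 0))**2 = (7 - 3)**2 = 4**2 = 16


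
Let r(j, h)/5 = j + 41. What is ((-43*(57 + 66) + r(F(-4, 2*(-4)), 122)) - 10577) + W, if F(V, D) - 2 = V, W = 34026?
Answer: 18355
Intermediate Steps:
F(V, D) = 2 + V
r(j, h) = 205 + 5*j (r(j, h) = 5*(j + 41) = 5*(41 + j) = 205 + 5*j)
((-43*(57 + 66) + r(F(-4, 2*(-4)), 122)) - 10577) + W = ((-43*(57 + 66) + (205 + 5*(2 - 4))) - 10577) + 34026 = ((-43*123 + (205 + 5*(-2))) - 10577) + 34026 = ((-5289 + (205 - 10)) - 10577) + 34026 = ((-5289 + 195) - 10577) + 34026 = (-5094 - 10577) + 34026 = -15671 + 34026 = 18355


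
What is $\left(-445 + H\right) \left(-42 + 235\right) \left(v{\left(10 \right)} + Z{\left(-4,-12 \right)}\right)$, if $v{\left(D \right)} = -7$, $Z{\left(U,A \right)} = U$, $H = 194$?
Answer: $532873$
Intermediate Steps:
$\left(-445 + H\right) \left(-42 + 235\right) \left(v{\left(10 \right)} + Z{\left(-4,-12 \right)}\right) = \left(-445 + 194\right) \left(-42 + 235\right) \left(-7 - 4\right) = - 251 \cdot 193 \left(-11\right) = \left(-251\right) \left(-2123\right) = 532873$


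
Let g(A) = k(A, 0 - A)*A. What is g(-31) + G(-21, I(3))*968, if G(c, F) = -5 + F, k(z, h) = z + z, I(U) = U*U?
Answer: 5794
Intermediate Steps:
I(U) = U²
k(z, h) = 2*z
g(A) = 2*A² (g(A) = (2*A)*A = 2*A²)
g(-31) + G(-21, I(3))*968 = 2*(-31)² + (-5 + 3²)*968 = 2*961 + (-5 + 9)*968 = 1922 + 4*968 = 1922 + 3872 = 5794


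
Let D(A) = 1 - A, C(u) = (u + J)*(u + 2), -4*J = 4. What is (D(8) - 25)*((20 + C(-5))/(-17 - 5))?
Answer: 608/11 ≈ 55.273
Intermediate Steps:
J = -1 (J = -¼*4 = -1)
C(u) = (-1 + u)*(2 + u) (C(u) = (u - 1)*(u + 2) = (-1 + u)*(2 + u))
(D(8) - 25)*((20 + C(-5))/(-17 - 5)) = ((1 - 1*8) - 25)*((20 + (-2 - 5 + (-5)²))/(-17 - 5)) = ((1 - 8) - 25)*((20 + (-2 - 5 + 25))/(-22)) = (-7 - 25)*((20 + 18)*(-1/22)) = -1216*(-1)/22 = -32*(-19/11) = 608/11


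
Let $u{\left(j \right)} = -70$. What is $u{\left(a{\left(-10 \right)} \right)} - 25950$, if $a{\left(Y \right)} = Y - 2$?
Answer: $-26020$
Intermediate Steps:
$a{\left(Y \right)} = -2 + Y$
$u{\left(a{\left(-10 \right)} \right)} - 25950 = -70 - 25950 = -26020$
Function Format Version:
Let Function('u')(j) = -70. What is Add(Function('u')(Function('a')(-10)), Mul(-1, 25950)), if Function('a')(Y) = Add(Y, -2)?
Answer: -26020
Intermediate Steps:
Function('a')(Y) = Add(-2, Y)
Add(Function('u')(Function('a')(-10)), Mul(-1, 25950)) = Add(-70, Mul(-1, 25950)) = Add(-70, -25950) = -26020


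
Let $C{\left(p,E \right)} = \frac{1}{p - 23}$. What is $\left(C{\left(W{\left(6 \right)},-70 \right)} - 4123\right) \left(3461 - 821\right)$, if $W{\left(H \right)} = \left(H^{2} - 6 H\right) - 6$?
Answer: $- \frac{315659520}{29} \approx -1.0885 \cdot 10^{7}$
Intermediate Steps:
$W{\left(H \right)} = -6 + H^{2} - 6 H$
$C{\left(p,E \right)} = \frac{1}{-23 + p}$
$\left(C{\left(W{\left(6 \right)},-70 \right)} - 4123\right) \left(3461 - 821\right) = \left(\frac{1}{-23 - \left(42 - 36\right)} - 4123\right) \left(3461 - 821\right) = \left(\frac{1}{-23 - 6} - 4123\right) 2640 = \left(\frac{1}{-29} - 4123\right) 2640 = \left(- \frac{1}{29} - 4123\right) 2640 = \left(- \frac{119568}{29}\right) 2640 = - \frac{315659520}{29}$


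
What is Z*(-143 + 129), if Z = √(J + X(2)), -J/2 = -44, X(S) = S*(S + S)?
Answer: -56*√6 ≈ -137.17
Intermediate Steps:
X(S) = 2*S² (X(S) = S*(2*S) = 2*S²)
J = 88 (J = -2*(-44) = 88)
Z = 4*√6 (Z = √(88 + 2*2²) = √(88 + 2*4) = √(88 + 8) = √96 = 4*√6 ≈ 9.7980)
Z*(-143 + 129) = (4*√6)*(-143 + 129) = (4*√6)*(-14) = -56*√6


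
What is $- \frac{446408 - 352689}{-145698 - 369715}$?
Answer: $\frac{93719}{515413} \approx 0.18183$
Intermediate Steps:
$- \frac{446408 - 352689}{-145698 - 369715} = - \frac{93719}{-515413} = - \frac{93719 \left(-1\right)}{515413} = \left(-1\right) \left(- \frac{93719}{515413}\right) = \frac{93719}{515413}$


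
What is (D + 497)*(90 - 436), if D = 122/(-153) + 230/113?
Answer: -2980456802/17289 ≈ -1.7239e+5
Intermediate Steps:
D = 21404/17289 (D = 122*(-1/153) + 230*(1/113) = -122/153 + 230/113 = 21404/17289 ≈ 1.2380)
(D + 497)*(90 - 436) = (21404/17289 + 497)*(90 - 436) = (8614037/17289)*(-346) = -2980456802/17289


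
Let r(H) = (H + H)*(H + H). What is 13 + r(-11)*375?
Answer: 181513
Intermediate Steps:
r(H) = 4*H**2 (r(H) = (2*H)*(2*H) = 4*H**2)
13 + r(-11)*375 = 13 + (4*(-11)**2)*375 = 13 + (4*121)*375 = 13 + 484*375 = 13 + 181500 = 181513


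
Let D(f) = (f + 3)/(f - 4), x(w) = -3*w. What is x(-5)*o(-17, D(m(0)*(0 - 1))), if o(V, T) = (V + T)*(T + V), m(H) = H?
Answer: 75615/16 ≈ 4725.9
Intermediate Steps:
D(f) = (3 + f)/(-4 + f)
o(V, T) = (T + V)**2 (o(V, T) = (T + V)*(T + V) = (T + V)**2)
x(-5)*o(-17, D(m(0)*(0 - 1))) = (-3*(-5))*((3 + 0*(0 - 1))/(-4 + 0*(0 - 1)) - 17)**2 = 15*((3 + 0*(-1))/(-4 + 0*(-1)) - 17)**2 = 15*((3 + 0)/(-4 + 0) - 17)**2 = 15*(3/(-4) - 17)**2 = 15*(-1/4*3 - 17)**2 = 15*(-3/4 - 17)**2 = 15*(-71/4)**2 = 15*(5041/16) = 75615/16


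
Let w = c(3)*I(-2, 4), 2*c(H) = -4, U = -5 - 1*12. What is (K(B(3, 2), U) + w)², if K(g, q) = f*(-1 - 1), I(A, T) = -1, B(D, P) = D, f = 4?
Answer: 36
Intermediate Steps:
U = -17 (U = -5 - 12 = -17)
c(H) = -2 (c(H) = (½)*(-4) = -2)
w = 2 (w = -2*(-1) = 2)
K(g, q) = -8 (K(g, q) = 4*(-1 - 1) = 4*(-2) = -8)
(K(B(3, 2), U) + w)² = (-8 + 2)² = (-6)² = 36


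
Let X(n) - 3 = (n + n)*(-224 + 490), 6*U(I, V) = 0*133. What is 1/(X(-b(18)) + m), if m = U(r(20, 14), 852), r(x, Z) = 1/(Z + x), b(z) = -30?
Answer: 1/15963 ≈ 6.2645e-5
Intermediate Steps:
U(I, V) = 0 (U(I, V) = (0*133)/6 = (⅙)*0 = 0)
m = 0
X(n) = 3 + 532*n (X(n) = 3 + (n + n)*(-224 + 490) = 3 + (2*n)*266 = 3 + 532*n)
1/(X(-b(18)) + m) = 1/((3 + 532*(-1*(-30))) + 0) = 1/((3 + 532*30) + 0) = 1/((3 + 15960) + 0) = 1/(15963 + 0) = 1/15963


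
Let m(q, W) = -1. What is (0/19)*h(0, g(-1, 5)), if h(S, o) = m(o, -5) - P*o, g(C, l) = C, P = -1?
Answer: 0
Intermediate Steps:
h(S, o) = -1 + o (h(S, o) = -1 - (-1)*o = -1 + o)
(0/19)*h(0, g(-1, 5)) = (0/19)*(-1 - 1) = (0*(1/19))*(-2) = 0*(-2) = 0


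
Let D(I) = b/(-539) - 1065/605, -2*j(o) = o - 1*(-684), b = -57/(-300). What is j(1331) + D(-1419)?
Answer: -598390659/592900 ≈ -1009.3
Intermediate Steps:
b = 19/100 (b = -57*(-1/300) = 19/100 ≈ 0.19000)
j(o) = -342 - o/2 (j(o) = -(o - 1*(-684))/2 = -(o + 684)/2 = -(684 + o)/2 = -342 - o/2)
D(I) = -1043909/592900 (D(I) = (19/100)/(-539) - 1065/605 = (19/100)*(-1/539) - 1065*1/605 = -19/53900 - 213/121 = -1043909/592900)
j(1331) + D(-1419) = (-342 - ½*1331) - 1043909/592900 = (-342 - 1331/2) - 1043909/592900 = -2015/2 - 1043909/592900 = -598390659/592900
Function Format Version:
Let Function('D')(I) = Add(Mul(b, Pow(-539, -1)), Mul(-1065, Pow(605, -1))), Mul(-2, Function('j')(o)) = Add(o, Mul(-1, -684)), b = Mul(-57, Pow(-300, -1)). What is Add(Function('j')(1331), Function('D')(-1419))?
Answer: Rational(-598390659, 592900) ≈ -1009.3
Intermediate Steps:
b = Rational(19, 100) (b = Mul(-57, Rational(-1, 300)) = Rational(19, 100) ≈ 0.19000)
Function('j')(o) = Add(-342, Mul(Rational(-1, 2), o)) (Function('j')(o) = Mul(Rational(-1, 2), Add(o, Mul(-1, -684))) = Mul(Rational(-1, 2), Add(o, 684)) = Mul(Rational(-1, 2), Add(684, o)) = Add(-342, Mul(Rational(-1, 2), o)))
Function('D')(I) = Rational(-1043909, 592900) (Function('D')(I) = Add(Mul(Rational(19, 100), Pow(-539, -1)), Mul(-1065, Pow(605, -1))) = Add(Mul(Rational(19, 100), Rational(-1, 539)), Mul(-1065, Rational(1, 605))) = Add(Rational(-19, 53900), Rational(-213, 121)) = Rational(-1043909, 592900))
Add(Function('j')(1331), Function('D')(-1419)) = Add(Add(-342, Mul(Rational(-1, 2), 1331)), Rational(-1043909, 592900)) = Add(Add(-342, Rational(-1331, 2)), Rational(-1043909, 592900)) = Add(Rational(-2015, 2), Rational(-1043909, 592900)) = Rational(-598390659, 592900)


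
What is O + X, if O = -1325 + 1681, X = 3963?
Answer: 4319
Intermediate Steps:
O = 356
O + X = 356 + 3963 = 4319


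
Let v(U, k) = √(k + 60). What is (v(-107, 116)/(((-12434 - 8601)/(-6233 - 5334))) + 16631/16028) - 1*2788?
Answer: -44669433/16028 + 46268*√11/21035 ≈ -2779.7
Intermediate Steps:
v(U, k) = √(60 + k)
(v(-107, 116)/(((-12434 - 8601)/(-6233 - 5334))) + 16631/16028) - 1*2788 = (√(60 + 116)/(((-12434 - 8601)/(-6233 - 5334))) + 16631/16028) - 1*2788 = (√176/((-21035/(-11567))) + 16631*(1/16028)) - 2788 = ((4*√11)/((-21035*(-1/11567))) + 16631/16028) - 2788 = ((4*√11)/(21035/11567) + 16631/16028) - 2788 = ((4*√11)*(11567/21035) + 16631/16028) - 2788 = (46268*√11/21035 + 16631/16028) - 2788 = (16631/16028 + 46268*√11/21035) - 2788 = -44669433/16028 + 46268*√11/21035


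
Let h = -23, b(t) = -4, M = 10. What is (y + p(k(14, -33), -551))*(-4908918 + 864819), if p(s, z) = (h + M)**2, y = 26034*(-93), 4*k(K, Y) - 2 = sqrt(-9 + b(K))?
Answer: 9790735370307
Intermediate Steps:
k(K, Y) = 1/2 + I*sqrt(13)/4 (k(K, Y) = 1/2 + sqrt(-9 - 4)/4 = 1/2 + sqrt(-13)/4 = 1/2 + (I*sqrt(13))/4 = 1/2 + I*sqrt(13)/4)
y = -2421162
p(s, z) = 169 (p(s, z) = (-23 + 10)**2 = (-13)**2 = 169)
(y + p(k(14, -33), -551))*(-4908918 + 864819) = (-2421162 + 169)*(-4908918 + 864819) = -2420993*(-4044099) = 9790735370307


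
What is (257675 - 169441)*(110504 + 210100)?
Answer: 28288173336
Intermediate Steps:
(257675 - 169441)*(110504 + 210100) = 88234*320604 = 28288173336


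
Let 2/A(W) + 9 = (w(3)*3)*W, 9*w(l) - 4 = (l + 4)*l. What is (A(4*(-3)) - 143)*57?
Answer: -888573/109 ≈ -8152.0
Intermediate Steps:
w(l) = 4/9 + l*(4 + l)/9 (w(l) = 4/9 + ((l + 4)*l)/9 = 4/9 + ((4 + l)*l)/9 = 4/9 + (l*(4 + l))/9 = 4/9 + l*(4 + l)/9)
A(W) = 2/(-9 + 25*W/3) (A(W) = 2/(-9 + ((4/9 + (1/9)*3**2 + (4/9)*3)*3)*W) = 2/(-9 + ((4/9 + (1/9)*9 + 4/3)*3)*W) = 2/(-9 + ((4/9 + 1 + 4/3)*3)*W) = 2/(-9 + ((25/9)*3)*W) = 2/(-9 + 25*W/3))
(A(4*(-3)) - 143)*57 = (6/(-27 + 25*(4*(-3))) - 143)*57 = (6/(-27 + 25*(-12)) - 143)*57 = (6/(-27 - 300) - 143)*57 = (6/(-327) - 143)*57 = (6*(-1/327) - 143)*57 = (-2/109 - 143)*57 = -15589/109*57 = -888573/109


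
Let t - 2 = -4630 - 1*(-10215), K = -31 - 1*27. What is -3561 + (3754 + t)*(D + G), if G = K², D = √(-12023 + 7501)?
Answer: 31419563 + 9341*I*√4522 ≈ 3.142e+7 + 6.2814e+5*I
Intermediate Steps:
D = I*√4522 (D = √(-4522) = I*√4522 ≈ 67.246*I)
K = -58 (K = -31 - 27 = -58)
t = 5587 (t = 2 + (-4630 - 1*(-10215)) = 2 + (-4630 + 10215) = 2 + 5585 = 5587)
G = 3364 (G = (-58)² = 3364)
-3561 + (3754 + t)*(D + G) = -3561 + (3754 + 5587)*(I*√4522 + 3364) = -3561 + 9341*(3364 + I*√4522) = -3561 + (31423124 + 9341*I*√4522) = 31419563 + 9341*I*√4522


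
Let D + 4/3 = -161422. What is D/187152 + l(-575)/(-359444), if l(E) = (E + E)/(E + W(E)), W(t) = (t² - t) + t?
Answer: -892098212609/1034286451128 ≈ -0.86252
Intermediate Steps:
D = -484270/3 (D = -4/3 - 161422 = -484270/3 ≈ -1.6142e+5)
W(t) = t²
l(E) = 2*E/(E + E²) (l(E) = (E + E)/(E + E²) = (2*E)/(E + E²) = 2*E/(E + E²))
D/187152 + l(-575)/(-359444) = -484270/3/187152 + (2/(1 - 575))/(-359444) = -484270/3*1/187152 + (2/(-574))*(-1/359444) = -242135/280728 + (2*(-1/574))*(-1/359444) = -242135/280728 - 1/287*(-1/359444) = -242135/280728 + 1/103160428 = -892098212609/1034286451128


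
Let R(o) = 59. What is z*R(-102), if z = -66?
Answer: -3894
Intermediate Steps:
z*R(-102) = -66*59 = -3894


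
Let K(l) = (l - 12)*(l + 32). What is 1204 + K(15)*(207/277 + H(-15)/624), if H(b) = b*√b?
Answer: 362695/277 - 705*I*√15/208 ≈ 1309.4 - 13.127*I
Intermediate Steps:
K(l) = (-12 + l)*(32 + l)
H(b) = b^(3/2)
1204 + K(15)*(207/277 + H(-15)/624) = 1204 + (-384 + 15² + 20*15)*(207/277 + (-15)^(3/2)/624) = 1204 + (-384 + 225 + 300)*(207*(1/277) - 15*I*√15*(1/624)) = 1204 + 141*(207/277 - 5*I*√15/208) = 1204 + (29187/277 - 705*I*√15/208) = 362695/277 - 705*I*√15/208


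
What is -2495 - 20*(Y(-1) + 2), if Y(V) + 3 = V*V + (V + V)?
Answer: -2455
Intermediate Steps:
Y(V) = -3 + V² + 2*V (Y(V) = -3 + (V*V + (V + V)) = -3 + (V² + 2*V) = -3 + V² + 2*V)
-2495 - 20*(Y(-1) + 2) = -2495 - 20*((-3 + (-1)² + 2*(-1)) + 2) = -2495 - 20*((-3 + 1 - 2) + 2) = -2495 - 20*(-4 + 2) = -2495 - 20*(-2) = -2495 + 40 = -2455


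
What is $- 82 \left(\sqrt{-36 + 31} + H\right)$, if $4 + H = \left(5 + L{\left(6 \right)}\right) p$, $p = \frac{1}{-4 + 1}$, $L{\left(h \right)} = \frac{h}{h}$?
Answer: $492 - 82 i \sqrt{5} \approx 492.0 - 183.36 i$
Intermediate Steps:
$L{\left(h \right)} = 1$
$p = - \frac{1}{3}$ ($p = \frac{1}{-3} = - \frac{1}{3} \approx -0.33333$)
$H = -6$ ($H = -4 + \left(5 + 1\right) \left(- \frac{1}{3}\right) = -4 + 6 \left(- \frac{1}{3}\right) = -4 - 2 = -6$)
$- 82 \left(\sqrt{-36 + 31} + H\right) = - 82 \left(\sqrt{-36 + 31} - 6\right) = - 82 \left(\sqrt{-5} - 6\right) = - 82 \left(i \sqrt{5} - 6\right) = - 82 \left(-6 + i \sqrt{5}\right) = 492 - 82 i \sqrt{5}$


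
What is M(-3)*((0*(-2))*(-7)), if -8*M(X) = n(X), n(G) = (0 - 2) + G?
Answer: 0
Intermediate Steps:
n(G) = -2 + G
M(X) = ¼ - X/8 (M(X) = -(-2 + X)/8 = ¼ - X/8)
M(-3)*((0*(-2))*(-7)) = (¼ - ⅛*(-3))*((0*(-2))*(-7)) = (¼ + 3/8)*(0*(-7)) = (5/8)*0 = 0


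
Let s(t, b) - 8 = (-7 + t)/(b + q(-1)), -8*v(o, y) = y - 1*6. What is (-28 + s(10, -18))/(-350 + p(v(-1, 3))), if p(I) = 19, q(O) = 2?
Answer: 323/5296 ≈ 0.060989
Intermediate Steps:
v(o, y) = ¾ - y/8 (v(o, y) = -(y - 1*6)/8 = -(y - 6)/8 = -(-6 + y)/8 = ¾ - y/8)
s(t, b) = 8 + (-7 + t)/(2 + b) (s(t, b) = 8 + (-7 + t)/(b + 2) = 8 + (-7 + t)/(2 + b))
(-28 + s(10, -18))/(-350 + p(v(-1, 3))) = (-28 + (9 + 10 + 8*(-18))/(2 - 18))/(-350 + 19) = (-28 + (9 + 10 - 144)/(-16))/(-331) = (-28 - 1/16*(-125))*(-1/331) = (-28 + 125/16)*(-1/331) = -323/16*(-1/331) = 323/5296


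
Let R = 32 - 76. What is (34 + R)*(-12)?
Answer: 120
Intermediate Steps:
R = -44
(34 + R)*(-12) = (34 - 44)*(-12) = -10*(-12) = 120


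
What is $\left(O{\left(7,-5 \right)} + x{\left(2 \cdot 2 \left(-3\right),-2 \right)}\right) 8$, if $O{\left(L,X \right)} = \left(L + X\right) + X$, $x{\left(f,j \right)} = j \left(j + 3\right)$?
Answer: $-40$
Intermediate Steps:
$x{\left(f,j \right)} = j \left(3 + j\right)$
$O{\left(L,X \right)} = L + 2 X$
$\left(O{\left(7,-5 \right)} + x{\left(2 \cdot 2 \left(-3\right),-2 \right)}\right) 8 = \left(\left(7 + 2 \left(-5\right)\right) - 2 \left(3 - 2\right)\right) 8 = \left(\left(7 - 10\right) - 2\right) 8 = \left(-3 - 2\right) 8 = \left(-5\right) 8 = -40$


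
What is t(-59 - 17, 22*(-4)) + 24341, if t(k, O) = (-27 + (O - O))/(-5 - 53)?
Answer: 1411805/58 ≈ 24341.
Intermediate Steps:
t(k, O) = 27/58 (t(k, O) = (-27 + 0)/(-58) = -27*(-1/58) = 27/58)
t(-59 - 17, 22*(-4)) + 24341 = 27/58 + 24341 = 1411805/58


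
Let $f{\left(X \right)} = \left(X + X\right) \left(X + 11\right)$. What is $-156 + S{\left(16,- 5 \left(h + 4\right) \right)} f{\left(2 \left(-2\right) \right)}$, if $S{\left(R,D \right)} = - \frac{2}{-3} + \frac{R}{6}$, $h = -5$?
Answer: $- \frac{1028}{3} \approx -342.67$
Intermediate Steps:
$S{\left(R,D \right)} = \frac{2}{3} + \frac{R}{6}$ ($S{\left(R,D \right)} = \left(-2\right) \left(- \frac{1}{3}\right) + R \frac{1}{6} = \frac{2}{3} + \frac{R}{6}$)
$f{\left(X \right)} = 2 X \left(11 + X\right)$
$-156 + S{\left(16,- 5 \left(h + 4\right) \right)} f{\left(2 \left(-2\right) \right)} = -156 + \left(\frac{2}{3} + \frac{1}{6} \cdot 16\right) 2 \cdot 2 \left(-2\right) \left(11 + 2 \left(-2\right)\right) = -156 + \left(\frac{2}{3} + \frac{8}{3}\right) 2 \left(-4\right) \left(11 - 4\right) = -156 + \frac{10 \cdot 2 \left(-4\right) 7}{3} = -156 + \frac{10}{3} \left(-56\right) = -156 - \frac{560}{3} = - \frac{1028}{3}$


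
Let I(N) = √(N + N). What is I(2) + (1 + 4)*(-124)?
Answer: -618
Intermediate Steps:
I(N) = √2*√N (I(N) = √(2*N) = √2*√N)
I(2) + (1 + 4)*(-124) = √2*√2 + (1 + 4)*(-124) = 2 + 5*(-124) = 2 - 620 = -618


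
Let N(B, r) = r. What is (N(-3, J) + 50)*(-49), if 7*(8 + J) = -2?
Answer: -2044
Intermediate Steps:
J = -58/7 (J = -8 + (⅐)*(-2) = -8 - 2/7 = -58/7 ≈ -8.2857)
(N(-3, J) + 50)*(-49) = (-58/7 + 50)*(-49) = (292/7)*(-49) = -2044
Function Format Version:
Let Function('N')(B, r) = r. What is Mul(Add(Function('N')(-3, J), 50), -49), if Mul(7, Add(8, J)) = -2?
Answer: -2044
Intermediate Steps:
J = Rational(-58, 7) (J = Add(-8, Mul(Rational(1, 7), -2)) = Add(-8, Rational(-2, 7)) = Rational(-58, 7) ≈ -8.2857)
Mul(Add(Function('N')(-3, J), 50), -49) = Mul(Add(Rational(-58, 7), 50), -49) = Mul(Rational(292, 7), -49) = -2044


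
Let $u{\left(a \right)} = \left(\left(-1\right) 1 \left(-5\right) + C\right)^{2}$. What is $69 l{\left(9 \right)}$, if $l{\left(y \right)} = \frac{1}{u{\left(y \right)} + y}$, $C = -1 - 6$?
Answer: $\frac{69}{13} \approx 5.3077$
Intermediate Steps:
$C = -7$ ($C = -1 - 6 = -7$)
$u{\left(a \right)} = 4$ ($u{\left(a \right)} = \left(\left(-1\right) 1 \left(-5\right) - 7\right)^{2} = \left(\left(-1\right) \left(-5\right) - 7\right)^{2} = \left(5 - 7\right)^{2} = \left(-2\right)^{2} = 4$)
$l{\left(y \right)} = \frac{1}{4 + y}$
$69 l{\left(9 \right)} = \frac{69}{4 + 9} = \frac{69}{13}$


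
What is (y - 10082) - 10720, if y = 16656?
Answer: -4146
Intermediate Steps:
(y - 10082) - 10720 = (16656 - 10082) - 10720 = 6574 - 10720 = -4146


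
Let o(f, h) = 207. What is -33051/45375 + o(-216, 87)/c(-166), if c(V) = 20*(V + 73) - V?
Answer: -180113/211750 ≈ -0.85059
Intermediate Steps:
c(V) = 1460 + 19*V (c(V) = 20*(73 + V) - V = (1460 + 20*V) - V = 1460 + 19*V)
-33051/45375 + o(-216, 87)/c(-166) = -33051/45375 + 207/(1460 + 19*(-166)) = -33051*1/45375 + 207/(1460 - 3154) = -11017/15125 + 207/(-1694) = -11017/15125 + 207*(-1/1694) = -11017/15125 - 207/1694 = -180113/211750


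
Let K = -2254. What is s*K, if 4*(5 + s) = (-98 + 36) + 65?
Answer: 19159/2 ≈ 9579.5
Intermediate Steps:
s = -17/4 (s = -5 + ((-98 + 36) + 65)/4 = -5 + (-62 + 65)/4 = -5 + (1/4)*3 = -5 + 3/4 = -17/4 ≈ -4.2500)
s*K = -17/4*(-2254) = 19159/2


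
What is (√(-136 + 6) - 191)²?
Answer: (191 - I*√130)² ≈ 36351.0 - 4355.5*I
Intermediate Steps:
(√(-136 + 6) - 191)² = (√(-130) - 191)² = (I*√130 - 191)² = (-191 + I*√130)²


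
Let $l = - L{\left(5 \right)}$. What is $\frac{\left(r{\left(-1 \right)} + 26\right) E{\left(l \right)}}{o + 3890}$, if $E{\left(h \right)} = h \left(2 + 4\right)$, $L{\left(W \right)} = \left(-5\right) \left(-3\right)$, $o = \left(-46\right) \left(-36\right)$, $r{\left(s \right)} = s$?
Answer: $- \frac{1125}{2773} \approx -0.4057$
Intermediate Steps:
$o = 1656$
$L{\left(W \right)} = 15$
$l = -15$ ($l = \left(-1\right) 15 = -15$)
$E{\left(h \right)} = 6 h$ ($E{\left(h \right)} = h 6 = 6 h$)
$\frac{\left(r{\left(-1 \right)} + 26\right) E{\left(l \right)}}{o + 3890} = \frac{\left(-1 + 26\right) 6 \left(-15\right)}{1656 + 3890} = \frac{25 \left(-90\right)}{5546} = \left(-2250\right) \frac{1}{5546} = - \frac{1125}{2773}$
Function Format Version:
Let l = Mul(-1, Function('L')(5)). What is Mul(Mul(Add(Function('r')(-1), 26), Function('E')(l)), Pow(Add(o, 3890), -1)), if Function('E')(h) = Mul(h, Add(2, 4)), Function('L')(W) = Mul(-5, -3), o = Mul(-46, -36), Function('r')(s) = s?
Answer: Rational(-1125, 2773) ≈ -0.40570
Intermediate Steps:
o = 1656
Function('L')(W) = 15
l = -15 (l = Mul(-1, 15) = -15)
Function('E')(h) = Mul(6, h) (Function('E')(h) = Mul(h, 6) = Mul(6, h))
Mul(Mul(Add(Function('r')(-1), 26), Function('E')(l)), Pow(Add(o, 3890), -1)) = Mul(Mul(Add(-1, 26), Mul(6, -15)), Pow(Add(1656, 3890), -1)) = Mul(Mul(25, -90), Pow(5546, -1)) = Mul(-2250, Rational(1, 5546)) = Rational(-1125, 2773)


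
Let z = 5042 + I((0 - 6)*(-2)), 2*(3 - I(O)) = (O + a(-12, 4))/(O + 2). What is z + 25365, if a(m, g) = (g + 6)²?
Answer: 30406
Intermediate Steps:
a(m, g) = (6 + g)²
I(O) = 3 - (100 + O)/(2*(2 + O)) (I(O) = 3 - (O + (6 + 4)²)/(2*(O + 2)) = 3 - (O + 10²)/(2*(2 + O)) = 3 - (O + 100)/(2*(2 + O)) = 3 - (100 + O)/(2*(2 + O)))
z = 5041 (z = 5042 + (-88 + 5*((0 - 6)*(-2)))/(2*(2 + (0 - 6)*(-2))) = 5042 + (-88 + 5*(-6*(-2)))/(2*(2 - 6*(-2))) = 5042 + (-88 + 5*12)/(2*(2 + 12)) = 5042 + (½)*(-88 + 60)/14 = 5042 + (½)*(1/14)*(-28) = 5042 - 1 = 5041)
z + 25365 = 5041 + 25365 = 30406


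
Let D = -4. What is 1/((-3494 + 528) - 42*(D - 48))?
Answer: -1/782 ≈ -0.0012788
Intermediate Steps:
1/((-3494 + 528) - 42*(D - 48)) = 1/((-3494 + 528) - 42*(-4 - 48)) = 1/(-2966 - 42*(-52)) = 1/(-2966 + 2184) = 1/(-782) = -1/782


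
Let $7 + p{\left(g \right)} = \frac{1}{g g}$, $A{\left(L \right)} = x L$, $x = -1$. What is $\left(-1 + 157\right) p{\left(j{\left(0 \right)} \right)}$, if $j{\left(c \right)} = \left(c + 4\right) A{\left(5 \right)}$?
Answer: $- \frac{109161}{100} \approx -1091.6$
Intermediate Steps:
$A{\left(L \right)} = - L$
$j{\left(c \right)} = -20 - 5 c$ ($j{\left(c \right)} = \left(c + 4\right) \left(\left(-1\right) 5\right) = \left(4 + c\right) \left(-5\right) = -20 - 5 c$)
$p{\left(g \right)} = -7 + \frac{1}{g^{2}}$ ($p{\left(g \right)} = -7 + \frac{1}{g g} = -7 + \frac{1}{g^{2}}$)
$\left(-1 + 157\right) p{\left(j{\left(0 \right)} \right)} = \left(-1 + 157\right) \left(-7 + \frac{1}{\left(-20 - 0\right)^{2}}\right) = 156 \left(-7 + \frac{1}{\left(-20 + 0\right)^{2}}\right) = 156 \left(-7 + \frac{1}{400}\right) = 156 \left(- \frac{2799}{400}\right) = - \frac{109161}{100}$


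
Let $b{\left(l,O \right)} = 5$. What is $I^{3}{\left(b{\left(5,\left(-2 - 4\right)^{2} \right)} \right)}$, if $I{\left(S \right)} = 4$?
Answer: $64$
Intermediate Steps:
$I^{3}{\left(b{\left(5,\left(-2 - 4\right)^{2} \right)} \right)} = 4^{3} = 64$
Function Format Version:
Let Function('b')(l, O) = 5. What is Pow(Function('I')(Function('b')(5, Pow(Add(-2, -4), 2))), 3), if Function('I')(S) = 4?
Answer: 64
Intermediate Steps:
Pow(Function('I')(Function('b')(5, Pow(Add(-2, -4), 2))), 3) = Pow(4, 3) = 64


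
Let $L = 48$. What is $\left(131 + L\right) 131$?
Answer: $23449$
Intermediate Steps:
$\left(131 + L\right) 131 = \left(131 + 48\right) 131 = 179 \cdot 131 = 23449$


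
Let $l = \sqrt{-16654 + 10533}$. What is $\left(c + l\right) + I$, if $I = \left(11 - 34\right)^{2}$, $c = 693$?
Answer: $1222 + i \sqrt{6121} \approx 1222.0 + 78.237 i$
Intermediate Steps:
$l = i \sqrt{6121}$ ($l = \sqrt{-6121} = i \sqrt{6121} \approx 78.237 i$)
$I = 529$ ($I = \left(-23\right)^{2} = 529$)
$\left(c + l\right) + I = \left(693 + i \sqrt{6121}\right) + 529 = 1222 + i \sqrt{6121}$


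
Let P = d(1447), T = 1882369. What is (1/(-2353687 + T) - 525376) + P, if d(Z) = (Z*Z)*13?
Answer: 12581429147837/471318 ≈ 2.6694e+7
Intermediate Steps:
d(Z) = 13*Z² (d(Z) = Z²*13 = 13*Z²)
P = 27219517 (P = 13*1447² = 13*2093809 = 27219517)
(1/(-2353687 + T) - 525376) + P = (1/(-2353687 + 1882369) - 525376) + 27219517 = (1/(-471318) - 525376) + 27219517 = (-1/471318 - 525376) + 27219517 = -247619165569/471318 + 27219517 = 12581429147837/471318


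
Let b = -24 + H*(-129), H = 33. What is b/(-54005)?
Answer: 4281/54005 ≈ 0.079270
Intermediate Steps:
b = -4281 (b = -24 + 33*(-129) = -24 - 4257 = -4281)
b/(-54005) = -4281/(-54005) = -4281*(-1/54005) = 4281/54005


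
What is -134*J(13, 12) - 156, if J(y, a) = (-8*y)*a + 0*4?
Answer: 167076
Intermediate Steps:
J(y, a) = -8*a*y (J(y, a) = -8*a*y + 0 = -8*a*y)
-134*J(13, 12) - 156 = -(-1072)*12*13 - 156 = -134*(-1248) - 156 = 167232 - 156 = 167076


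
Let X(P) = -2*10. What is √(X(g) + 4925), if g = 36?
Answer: 3*√545 ≈ 70.036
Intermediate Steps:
X(P) = -20
√(X(g) + 4925) = √(-20 + 4925) = √4905 = 3*√545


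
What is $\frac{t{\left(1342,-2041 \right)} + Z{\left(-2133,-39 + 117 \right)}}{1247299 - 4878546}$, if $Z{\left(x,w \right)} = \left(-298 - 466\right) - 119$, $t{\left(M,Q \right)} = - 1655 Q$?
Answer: $- \frac{3376972}{3631247} \approx -0.92998$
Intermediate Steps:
$Z{\left(x,w \right)} = -883$ ($Z{\left(x,w \right)} = -764 - 119 = -883$)
$\frac{t{\left(1342,-2041 \right)} + Z{\left(-2133,-39 + 117 \right)}}{1247299 - 4878546} = \frac{\left(-1655\right) \left(-2041\right) - 883}{1247299 - 4878546} = \frac{3377855 - 883}{-3631247} = 3376972 \left(- \frac{1}{3631247}\right) = - \frac{3376972}{3631247}$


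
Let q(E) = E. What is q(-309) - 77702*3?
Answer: -233415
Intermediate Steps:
q(-309) - 77702*3 = -309 - 77702*3 = -309 - 233106 = -233415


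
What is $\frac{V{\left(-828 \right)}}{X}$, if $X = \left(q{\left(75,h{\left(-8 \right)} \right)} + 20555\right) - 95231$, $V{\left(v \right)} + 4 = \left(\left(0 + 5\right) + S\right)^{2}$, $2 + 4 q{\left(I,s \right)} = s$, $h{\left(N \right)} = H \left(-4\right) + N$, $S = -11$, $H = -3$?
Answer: $- \frac{64}{149351} \approx -0.00042852$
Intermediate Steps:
$h{\left(N \right)} = 12 + N$ ($h{\left(N \right)} = \left(-3\right) \left(-4\right) + N = 12 + N$)
$q{\left(I,s \right)} = - \frac{1}{2} + \frac{s}{4}$
$V{\left(v \right)} = 32$ ($V{\left(v \right)} = -4 + \left(\left(0 + 5\right) - 11\right)^{2} = -4 + \left(5 - 11\right)^{2} = -4 + \left(-6\right)^{2} = -4 + 36 = 32$)
$X = - \frac{149351}{2}$ ($X = \left(\left(- \frac{1}{2} + \frac{12 - 8}{4}\right) + 20555\right) - 95231 = \left(\left(- \frac{1}{2} + \frac{1}{4} \cdot 4\right) + 20555\right) - 95231 = \left(\left(- \frac{1}{2} + 1\right) + 20555\right) - 95231 = \left(\frac{1}{2} + 20555\right) - 95231 = \frac{41111}{2} - 95231 = - \frac{149351}{2} \approx -74676.0$)
$\frac{V{\left(-828 \right)}}{X} = \frac{32}{- \frac{149351}{2}} = 32 \left(- \frac{2}{149351}\right) = - \frac{64}{149351}$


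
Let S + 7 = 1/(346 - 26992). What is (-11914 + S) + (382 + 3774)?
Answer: -206906191/26646 ≈ -7765.0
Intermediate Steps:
S = -186523/26646 (S = -7 + 1/(346 - 26992) = -7 + 1/(-26646) = -7 - 1/26646 = -186523/26646 ≈ -7.0000)
(-11914 + S) + (382 + 3774) = (-11914 - 186523/26646) + (382 + 3774) = -317646967/26646 + 4156 = -206906191/26646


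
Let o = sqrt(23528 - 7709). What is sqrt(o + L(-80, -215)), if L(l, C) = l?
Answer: sqrt(-80 + sqrt(15819)) ≈ 6.7656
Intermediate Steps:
o = sqrt(15819) ≈ 125.77
sqrt(o + L(-80, -215)) = sqrt(sqrt(15819) - 80) = sqrt(-80 + sqrt(15819))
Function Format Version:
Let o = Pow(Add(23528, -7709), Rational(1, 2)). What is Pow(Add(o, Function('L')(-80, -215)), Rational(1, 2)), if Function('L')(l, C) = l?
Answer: Pow(Add(-80, Pow(15819, Rational(1, 2))), Rational(1, 2)) ≈ 6.7656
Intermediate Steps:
o = Pow(15819, Rational(1, 2)) ≈ 125.77
Pow(Add(o, Function('L')(-80, -215)), Rational(1, 2)) = Pow(Add(Pow(15819, Rational(1, 2)), -80), Rational(1, 2)) = Pow(Add(-80, Pow(15819, Rational(1, 2))), Rational(1, 2))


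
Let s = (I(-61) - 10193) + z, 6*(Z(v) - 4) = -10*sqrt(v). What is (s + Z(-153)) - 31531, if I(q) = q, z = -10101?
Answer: -51882 - 5*I*sqrt(17) ≈ -51882.0 - 20.616*I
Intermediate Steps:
Z(v) = 4 - 5*sqrt(v)/3 (Z(v) = 4 + (-10*sqrt(v))/6 = 4 - 5*sqrt(v)/3)
s = -20355 (s = (-61 - 10193) - 10101 = -10254 - 10101 = -20355)
(s + Z(-153)) - 31531 = (-20355 + (4 - 5*I*sqrt(17))) - 31531 = (-20351 - 5*I*sqrt(17)) - 31531 = -51882 - 5*I*sqrt(17)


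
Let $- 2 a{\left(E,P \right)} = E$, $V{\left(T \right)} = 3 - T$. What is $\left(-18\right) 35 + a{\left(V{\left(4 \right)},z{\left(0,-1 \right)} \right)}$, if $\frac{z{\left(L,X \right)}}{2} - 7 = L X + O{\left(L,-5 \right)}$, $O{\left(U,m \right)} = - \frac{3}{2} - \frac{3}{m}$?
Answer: $- \frac{1259}{2} \approx -629.5$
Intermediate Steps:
$O{\left(U,m \right)} = - \frac{3}{2} - \frac{3}{m}$ ($O{\left(U,m \right)} = \left(-3\right) \frac{1}{2} - \frac{3}{m} = - \frac{3}{2} - \frac{3}{m}$)
$z{\left(L,X \right)} = \frac{61}{5} + 2 L X$ ($z{\left(L,X \right)} = 14 + 2 \left(L X - \left(\frac{3}{2} + \frac{3}{-5}\right)\right) = 14 + 2 \left(L X - \frac{9}{10}\right) = 14 + 2 \left(- \frac{9}{10} + L X\right) = 14 + \left(- \frac{9}{5} + 2 L X\right) = \frac{61}{5} + 2 L X$)
$a{\left(E,P \right)} = - \frac{E}{2}$
$\left(-18\right) 35 + a{\left(V{\left(4 \right)},z{\left(0,-1 \right)} \right)} = \left(-18\right) 35 - \frac{3 - 4}{2} = -630 - \frac{3 - 4}{2} = -630 - - \frac{1}{2} = -630 + \frac{1}{2} = - \frac{1259}{2}$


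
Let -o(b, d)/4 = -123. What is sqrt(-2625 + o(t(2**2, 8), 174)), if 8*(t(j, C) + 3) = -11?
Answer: 3*I*sqrt(237) ≈ 46.184*I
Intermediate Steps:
t(j, C) = -35/8 (t(j, C) = -3 + (1/8)*(-11) = -3 - 11/8 = -35/8)
o(b, d) = 492 (o(b, d) = -4*(-123) = 492)
sqrt(-2625 + o(t(2**2, 8), 174)) = sqrt(-2625 + 492) = sqrt(-2133) = 3*I*sqrt(237)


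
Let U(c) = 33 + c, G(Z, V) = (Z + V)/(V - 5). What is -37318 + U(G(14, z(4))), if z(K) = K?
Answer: -37303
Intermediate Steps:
G(Z, V) = (V + Z)/(-5 + V)
-37318 + U(G(14, z(4))) = -37318 + (33 + (4 + 14)/(-5 + 4)) = -37318 + (33 + 18/(-1)) = -37318 + (33 - 1*18) = -37318 + (33 - 18) = -37318 + 15 = -37303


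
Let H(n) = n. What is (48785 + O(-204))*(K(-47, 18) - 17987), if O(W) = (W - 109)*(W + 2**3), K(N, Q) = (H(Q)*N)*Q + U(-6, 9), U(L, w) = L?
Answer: -3658728393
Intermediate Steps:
K(N, Q) = -6 + N*Q**2 (K(N, Q) = (Q*N)*Q - 6 = (N*Q)*Q - 6 = N*Q**2 - 6 = -6 + N*Q**2)
O(W) = (-109 + W)*(8 + W) (O(W) = (-109 + W)*(W + 8) = (-109 + W)*(8 + W))
(48785 + O(-204))*(K(-47, 18) - 17987) = (48785 + (-872 + (-204)**2 - 101*(-204)))*((-6 - 47*18**2) - 17987) = (48785 + (-872 + 41616 + 20604))*((-6 - 47*324) - 17987) = (48785 + 61348)*((-6 - 15228) - 17987) = 110133*(-15234 - 17987) = 110133*(-33221) = -3658728393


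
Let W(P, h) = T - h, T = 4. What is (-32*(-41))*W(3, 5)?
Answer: -1312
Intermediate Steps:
W(P, h) = 4 - h
(-32*(-41))*W(3, 5) = (-32*(-41))*(4 - 1*5) = 1312*(4 - 5) = 1312*(-1) = -1312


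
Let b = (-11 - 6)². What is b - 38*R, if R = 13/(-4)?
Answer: 825/2 ≈ 412.50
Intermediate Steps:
R = -13/4 (R = 13*(-¼) = -13/4 ≈ -3.2500)
b = 289 (b = (-17)² = 289)
b - 38*R = 289 - 38*(-13)/4 = 289 - 1*(-247/2) = 289 + 247/2 = 825/2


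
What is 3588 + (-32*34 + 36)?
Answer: 2536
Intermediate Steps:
3588 + (-32*34 + 36) = 3588 + (-1088 + 36) = 3588 - 1052 = 2536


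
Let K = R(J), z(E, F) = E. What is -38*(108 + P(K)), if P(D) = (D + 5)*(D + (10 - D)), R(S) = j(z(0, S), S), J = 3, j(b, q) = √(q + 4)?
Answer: -6004 - 380*√7 ≈ -7009.4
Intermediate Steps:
j(b, q) = √(4 + q)
R(S) = √(4 + S)
K = √7 (K = √(4 + 3) = √7 ≈ 2.6458)
P(D) = 50 + 10*D (P(D) = (5 + D)*10 = 50 + 10*D)
-38*(108 + P(K)) = -38*(108 + (50 + 10*√7)) = -38*(158 + 10*√7) = -6004 - 380*√7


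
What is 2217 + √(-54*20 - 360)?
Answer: 2217 + 12*I*√10 ≈ 2217.0 + 37.947*I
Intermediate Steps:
2217 + √(-54*20 - 360) = 2217 + √(-1080 - 360) = 2217 + √(-1440) = 2217 + 12*I*√10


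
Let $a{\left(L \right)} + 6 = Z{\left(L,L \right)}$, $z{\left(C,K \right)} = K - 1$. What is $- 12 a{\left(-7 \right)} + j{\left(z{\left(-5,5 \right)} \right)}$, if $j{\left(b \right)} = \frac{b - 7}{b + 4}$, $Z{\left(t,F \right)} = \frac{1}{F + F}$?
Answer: $\frac{4059}{56} \approx 72.482$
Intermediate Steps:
$Z{\left(t,F \right)} = \frac{1}{2 F}$
$z{\left(C,K \right)} = -1 + K$ ($z{\left(C,K \right)} = K - 1 = -1 + K$)
$j{\left(b \right)} = \frac{-7 + b}{4 + b}$
$a{\left(L \right)} = -6 + \frac{1}{2 L}$
$- 12 a{\left(-7 \right)} + j{\left(z{\left(-5,5 \right)} \right)} = - 12 \left(-6 + \frac{1}{2 \left(-7\right)}\right) + \frac{-7 + \left(-1 + 5\right)}{4 + \left(-1 + 5\right)} = - 12 \left(-6 + \frac{1}{2} \left(- \frac{1}{7}\right)\right) + \frac{-7 + 4}{4 + 4} = - 12 \left(-6 - \frac{1}{14}\right) + \frac{1}{8} \left(-3\right) = \left(-12\right) \left(- \frac{85}{14}\right) + \frac{1}{8} \left(-3\right) = \frac{510}{7} - \frac{3}{8} = \frac{4059}{56}$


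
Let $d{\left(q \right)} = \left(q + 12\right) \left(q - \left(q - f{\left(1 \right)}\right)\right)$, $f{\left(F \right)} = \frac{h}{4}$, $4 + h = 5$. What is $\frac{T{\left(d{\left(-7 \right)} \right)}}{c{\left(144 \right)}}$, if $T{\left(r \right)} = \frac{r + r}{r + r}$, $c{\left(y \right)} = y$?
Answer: $\frac{1}{144} \approx 0.0069444$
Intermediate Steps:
$h = 1$ ($h = -4 + 5 = 1$)
$f{\left(F \right)} = \frac{1}{4}$ ($f{\left(F \right)} = 1 \cdot \frac{1}{4} = \frac{1}{4}$)
$d{\left(q \right)} = 3 + \frac{q}{4}$ ($d{\left(q \right)} = \left(q + 12\right) \left(q - \left(- \frac{1}{4} + q\right)\right) = \left(12 + q\right) \frac{1}{4} = 3 + \frac{q}{4}$)
$T{\left(r \right)} = 1$ ($T{\left(r \right)} = \frac{2 r}{2 r} = 2 r \frac{1}{2 r} = 1$)
$\frac{T{\left(d{\left(-7 \right)} \right)}}{c{\left(144 \right)}} = 1 \cdot \frac{1}{144} = \frac{1}{144}$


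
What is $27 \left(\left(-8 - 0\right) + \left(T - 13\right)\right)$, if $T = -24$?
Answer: $-1215$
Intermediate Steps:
$27 \left(\left(-8 - 0\right) + \left(T - 13\right)\right) = 27 \left(\left(-8 - 0\right) - 37\right) = 27 \left(\left(-8 + 0\right) - 37\right) = 27 \left(-8 - 37\right) = 27 \left(-45\right) = -1215$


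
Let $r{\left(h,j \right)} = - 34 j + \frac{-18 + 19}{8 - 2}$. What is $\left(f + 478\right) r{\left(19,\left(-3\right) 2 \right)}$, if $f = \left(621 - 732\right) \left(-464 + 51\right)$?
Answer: $\frac{56743225}{6} \approx 9.4572 \cdot 10^{6}$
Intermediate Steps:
$f = 45843$ ($f = \left(-111\right) \left(-413\right) = 45843$)
$r{\left(h,j \right)} = \frac{1}{6} - 34 j$ ($r{\left(h,j \right)} = - 34 j + 1 \cdot \frac{1}{6} = - 34 j + \frac{1}{6} = \frac{1}{6} - 34 j$)
$\left(f + 478\right) r{\left(19,\left(-3\right) 2 \right)} = \left(45843 + 478\right) \left(\frac{1}{6} - 34 \left(\left(-3\right) 2\right)\right) = 46321 \left(\frac{1}{6} - -204\right) = 46321 \left(\frac{1}{6} + 204\right) = 46321 \cdot \frac{1225}{6} = \frac{56743225}{6}$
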